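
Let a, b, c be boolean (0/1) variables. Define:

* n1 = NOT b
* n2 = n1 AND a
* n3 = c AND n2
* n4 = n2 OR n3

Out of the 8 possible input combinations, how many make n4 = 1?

n4 = n2 OR n3 must be 1, so at least one of n2, n3 is 1.
Satisfying assignments:
  a=1, b=0, c=0
  a=1, b=0, c=1

2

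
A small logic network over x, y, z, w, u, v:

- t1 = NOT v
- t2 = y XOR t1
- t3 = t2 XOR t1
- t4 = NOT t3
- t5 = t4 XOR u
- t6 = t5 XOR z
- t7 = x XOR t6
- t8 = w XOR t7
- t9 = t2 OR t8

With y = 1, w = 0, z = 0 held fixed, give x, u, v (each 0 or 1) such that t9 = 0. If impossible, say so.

x=0 u=0 v=0

Check with y = 1, w = 0, z = 0 and x=0, u=0, v=0:
t1 = NOT v = NOT 0 = 1
t2 = y XOR t1 = 1 XOR 1 = 0
t3 = t2 XOR t1 = 0 XOR 1 = 1
t4 = NOT t3 = NOT 1 = 0
t5 = t4 XOR u = 0 XOR 0 = 0
t6 = t5 XOR z = 0 XOR 0 = 0
t7 = x XOR t6 = 0 XOR 0 = 0
t8 = w XOR t7 = 0 XOR 0 = 0
t9 = t2 OR t8 = 0 OR 0 = 0
So t9 = 0.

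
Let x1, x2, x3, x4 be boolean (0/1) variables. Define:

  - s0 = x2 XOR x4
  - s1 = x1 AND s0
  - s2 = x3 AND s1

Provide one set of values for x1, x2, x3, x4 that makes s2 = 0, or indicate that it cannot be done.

x1=0, x2=1, x3=0, x4=0

Check with x1=0, x2=1, x3=0, x4=0:
s0 = x2 XOR x4 = 1 XOR 0 = 1
s1 = x1 AND s0 = 0 AND 1 = 0
s2 = x3 AND s1 = 0 AND 0 = 0
So s2 = 0 as required.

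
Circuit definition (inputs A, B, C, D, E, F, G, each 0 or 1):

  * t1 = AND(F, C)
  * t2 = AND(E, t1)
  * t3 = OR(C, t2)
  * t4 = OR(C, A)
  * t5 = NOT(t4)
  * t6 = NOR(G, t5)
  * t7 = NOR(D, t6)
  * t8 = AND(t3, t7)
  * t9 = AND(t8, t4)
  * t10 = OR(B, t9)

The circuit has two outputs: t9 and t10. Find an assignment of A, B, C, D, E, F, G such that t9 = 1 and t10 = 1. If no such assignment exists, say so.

Check with A=1, B=1, C=1, D=0, E=0, F=0, G=1:
t1 = AND(F, C) = AND(0, 1) = 0
t2 = AND(E, t1) = AND(0, 0) = 0
t3 = OR(C, t2) = OR(1, 0) = 1
t4 = OR(C, A) = OR(1, 1) = 1
t5 = NOT(t4) = NOT 1 = 0
t6 = NOR(G, t5) = NOR(1, 0) = 0
t7 = NOR(D, t6) = NOR(0, 0) = 1
t8 = AND(t3, t7) = AND(1, 1) = 1
t9 = AND(t8, t4) = AND(1, 1) = 1
t10 = OR(B, t9) = OR(1, 1) = 1
So t9 = 1 and t10 = 1.

A=1, B=1, C=1, D=0, E=0, F=0, G=1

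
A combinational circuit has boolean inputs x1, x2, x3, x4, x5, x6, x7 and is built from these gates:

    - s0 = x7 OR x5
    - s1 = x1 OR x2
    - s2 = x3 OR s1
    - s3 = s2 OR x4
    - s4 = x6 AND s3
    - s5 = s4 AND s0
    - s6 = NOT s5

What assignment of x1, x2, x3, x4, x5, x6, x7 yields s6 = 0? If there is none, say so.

x1=0, x2=1, x3=1, x4=0, x5=0, x6=1, x7=1

s6 = NOT s5 must be 0, so s5 = 1.
s5 = s4 AND s0 must be 1, so both s4 = 1 and s0 = 1.
Check with x1=0, x2=1, x3=1, x4=0, x5=0, x6=1, x7=1:
s0 = x7 OR x5 = 1 OR 0 = 1
s1 = x1 OR x2 = 0 OR 1 = 1
s2 = x3 OR s1 = 1 OR 1 = 1
s3 = s2 OR x4 = 1 OR 0 = 1
s4 = x6 AND s3 = 1 AND 1 = 1
s5 = s4 AND s0 = 1 AND 1 = 1
s6 = NOT s5 = NOT 1 = 0
So s6 = 0 as required.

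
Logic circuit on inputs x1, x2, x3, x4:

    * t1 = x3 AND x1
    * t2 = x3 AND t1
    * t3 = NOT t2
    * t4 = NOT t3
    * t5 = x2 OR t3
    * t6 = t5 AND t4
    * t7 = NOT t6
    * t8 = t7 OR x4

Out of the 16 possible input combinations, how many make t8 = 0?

t8 = t7 OR x4 must be 0, so both t7 = 0 and x4 = 0.
Satisfying assignments:
  x1=1, x2=1, x3=1, x4=0

1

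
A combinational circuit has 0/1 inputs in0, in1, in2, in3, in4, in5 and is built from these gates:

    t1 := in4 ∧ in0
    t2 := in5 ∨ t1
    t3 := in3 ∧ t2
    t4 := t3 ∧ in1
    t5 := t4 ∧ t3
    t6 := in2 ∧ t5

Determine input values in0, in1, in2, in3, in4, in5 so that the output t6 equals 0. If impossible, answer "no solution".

Check with in0=1 in1=0 in2=1 in3=1 in4=0 in5=1:
t1 = in4 ∧ in0 = 0 ∧ 1 = 0
t2 = in5 ∨ t1 = 1 ∨ 0 = 1
t3 = in3 ∧ t2 = 1 ∧ 1 = 1
t4 = t3 ∧ in1 = 1 ∧ 0 = 0
t5 = t4 ∧ t3 = 0 ∧ 1 = 0
t6 = in2 ∧ t5 = 1 ∧ 0 = 0
So t6 = 0 as required.

in0=1 in1=0 in2=1 in3=1 in4=0 in5=1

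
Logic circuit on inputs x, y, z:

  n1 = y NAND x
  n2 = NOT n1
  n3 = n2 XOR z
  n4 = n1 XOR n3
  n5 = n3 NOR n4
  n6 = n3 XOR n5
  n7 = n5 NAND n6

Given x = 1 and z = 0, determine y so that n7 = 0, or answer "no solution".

With x = 1 and z = 0 fixed, none of the 2 settings of y give n7 = 0.
For example, with y=1:
n1 = y NAND x = 1 NAND 1 = 0
n2 = NOT n1 = NOT 0 = 1
n3 = n2 XOR z = 1 XOR 0 = 1
n4 = n1 XOR n3 = 0 XOR 1 = 1
n5 = n3 NOR n4 = 1 NOR 1 = 0
n6 = n3 XOR n5 = 1 XOR 0 = 1
n7 = n5 NAND n6 = 0 NAND 1 = 1
giving n7 = 1 ≠ 0.

no solution exists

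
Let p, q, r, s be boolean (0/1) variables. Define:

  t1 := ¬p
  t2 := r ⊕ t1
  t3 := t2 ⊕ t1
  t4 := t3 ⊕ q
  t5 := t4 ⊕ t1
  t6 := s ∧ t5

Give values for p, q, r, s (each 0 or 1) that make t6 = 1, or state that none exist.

t6 = s ∧ t5 must be 1, so both s = 1 and t5 = 1.
Check with p=1, q=1, r=0, s=1:
t1 = ¬p = ¬1 = 0
t2 = r ⊕ t1 = 0 ⊕ 0 = 0
t3 = t2 ⊕ t1 = 0 ⊕ 0 = 0
t4 = t3 ⊕ q = 0 ⊕ 1 = 1
t5 = t4 ⊕ t1 = 1 ⊕ 0 = 1
t6 = s ∧ t5 = 1 ∧ 1 = 1
So t6 = 1 as required.

p=1, q=1, r=0, s=1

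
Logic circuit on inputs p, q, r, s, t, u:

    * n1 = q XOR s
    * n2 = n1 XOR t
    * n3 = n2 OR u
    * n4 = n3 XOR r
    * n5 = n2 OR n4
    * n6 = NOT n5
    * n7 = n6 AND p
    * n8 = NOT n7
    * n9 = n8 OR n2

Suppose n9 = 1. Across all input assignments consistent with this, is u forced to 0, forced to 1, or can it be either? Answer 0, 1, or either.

either

Both values of u occur among assignments with n9 = 1:
  u=0: p=0, q=0, r=0, s=0, t=0, u=0
  u=1: p=0, q=0, r=0, s=0, t=0, u=1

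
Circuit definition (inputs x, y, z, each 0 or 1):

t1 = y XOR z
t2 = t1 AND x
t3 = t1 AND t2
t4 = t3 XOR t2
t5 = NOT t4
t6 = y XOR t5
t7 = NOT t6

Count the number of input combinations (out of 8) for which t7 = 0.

4

t7 = NOT t6 must be 0, so t6 = 1.
t6 = y XOR t5 must be 1, so y and t5 differ.
Satisfying assignments:
  x=0, y=0, z=0
  x=0, y=0, z=1
  x=1, y=0, z=0
  x=1, y=0, z=1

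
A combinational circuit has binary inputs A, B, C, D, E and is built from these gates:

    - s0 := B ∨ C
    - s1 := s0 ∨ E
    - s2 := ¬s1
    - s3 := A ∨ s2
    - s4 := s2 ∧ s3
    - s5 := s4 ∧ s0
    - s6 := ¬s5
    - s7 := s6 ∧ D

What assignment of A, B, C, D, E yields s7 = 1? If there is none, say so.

A=1, B=0, C=0, D=1, E=0

s7 = s6 ∧ D must be 1, so both s6 = 1 and D = 1.
Check with A=1, B=0, C=0, D=1, E=0:
s0 = B ∨ C = 0 ∨ 0 = 0
s1 = s0 ∨ E = 0 ∨ 0 = 0
s2 = ¬s1 = ¬0 = 1
s3 = A ∨ s2 = 1 ∨ 1 = 1
s4 = s2 ∧ s3 = 1 ∧ 1 = 1
s5 = s4 ∧ s0 = 1 ∧ 0 = 0
s6 = ¬s5 = ¬0 = 1
s7 = s6 ∧ D = 1 ∧ 1 = 1
So s7 = 1 as required.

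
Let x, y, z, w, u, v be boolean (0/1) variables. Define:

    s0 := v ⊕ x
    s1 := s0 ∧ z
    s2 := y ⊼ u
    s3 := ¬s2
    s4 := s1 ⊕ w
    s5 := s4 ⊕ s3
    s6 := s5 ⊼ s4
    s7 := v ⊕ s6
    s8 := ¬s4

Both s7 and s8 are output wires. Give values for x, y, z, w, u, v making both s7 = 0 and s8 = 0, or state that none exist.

Check with x=1, y=0, z=0, w=1, u=0, v=0:
s0 = v ⊕ x = 0 ⊕ 1 = 1
s1 = s0 ∧ z = 1 ∧ 0 = 0
s2 = y ⊼ u = 0 ⊼ 0 = 1
s3 = ¬s2 = ¬1 = 0
s4 = s1 ⊕ w = 0 ⊕ 1 = 1
s5 = s4 ⊕ s3 = 1 ⊕ 0 = 1
s6 = s5 ⊼ s4 = 1 ⊼ 1 = 0
s7 = v ⊕ s6 = 0 ⊕ 0 = 0
s8 = ¬s4 = ¬1 = 0
So s7 = 0 and s8 = 0.

x=1, y=0, z=0, w=1, u=0, v=0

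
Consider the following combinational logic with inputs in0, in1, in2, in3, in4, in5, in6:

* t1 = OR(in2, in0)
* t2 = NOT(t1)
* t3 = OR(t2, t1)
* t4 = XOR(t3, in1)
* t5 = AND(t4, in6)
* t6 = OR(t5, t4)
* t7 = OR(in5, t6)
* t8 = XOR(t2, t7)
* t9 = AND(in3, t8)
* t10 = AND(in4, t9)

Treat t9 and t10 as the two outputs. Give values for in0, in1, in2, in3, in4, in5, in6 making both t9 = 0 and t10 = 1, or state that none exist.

no solution exists

Across all 128 input combinations, none give both t9 = 0 and t10 = 1.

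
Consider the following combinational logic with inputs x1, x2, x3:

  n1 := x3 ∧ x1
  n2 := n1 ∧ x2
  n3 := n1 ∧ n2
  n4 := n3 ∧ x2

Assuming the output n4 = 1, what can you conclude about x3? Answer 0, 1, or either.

n4 = n3 ∧ x2 must be 1, so both n3 = 1 and x2 = 1.
n3 = n1 ∧ n2 must be 1, so both n1 = 1 and n2 = 1.
Every assignment with n4 = 1 has x3 = 1; there are 1 such assignment(s).
  x1=1, x2=1, x3=1

1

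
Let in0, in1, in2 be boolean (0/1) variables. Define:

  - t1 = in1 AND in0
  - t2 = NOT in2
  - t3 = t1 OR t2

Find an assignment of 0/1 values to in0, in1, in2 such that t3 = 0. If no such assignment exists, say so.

in0=1 in1=0 in2=1

t3 = t1 OR t2 must be 0, so both t1 = 0 and t2 = 0.
t1 = in1 AND in0 must be 0, so at least one of in1, in0 is 0.
Check with in0=1 in1=0 in2=1:
t1 = in1 AND in0 = 0 AND 1 = 0
t2 = NOT in2 = NOT 1 = 0
t3 = t1 OR t2 = 0 OR 0 = 0
So t3 = 0 as required.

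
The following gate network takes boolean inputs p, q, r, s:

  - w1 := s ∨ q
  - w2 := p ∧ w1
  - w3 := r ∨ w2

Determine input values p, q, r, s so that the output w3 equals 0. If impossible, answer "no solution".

w3 = r ∨ w2 must be 0, so both r = 0 and w2 = 0.
w2 = p ∧ w1 must be 0, so at least one of p, w1 is 0.
Check with p=1, q=0, r=0, s=0:
w1 = s ∨ q = 0 ∨ 0 = 0
w2 = p ∧ w1 = 1 ∧ 0 = 0
w3 = r ∨ w2 = 0 ∨ 0 = 0
So w3 = 0 as required.

p=1, q=0, r=0, s=0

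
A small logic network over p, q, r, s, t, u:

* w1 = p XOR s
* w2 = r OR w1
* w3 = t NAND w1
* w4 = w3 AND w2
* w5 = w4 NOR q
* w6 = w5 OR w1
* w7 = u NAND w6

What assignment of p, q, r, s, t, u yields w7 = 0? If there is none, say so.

w7 = u NAND w6 must be 0, so both u = 1 and w6 = 1.
w6 = w5 OR w1 must be 1, so at least one of w5, w1 is 1.
Check with p=1, q=1, r=0, s=0, t=0, u=1:
w1 = p XOR s = 1 XOR 0 = 1
w2 = r OR w1 = 0 OR 1 = 1
w3 = t NAND w1 = 0 NAND 1 = 1
w4 = w3 AND w2 = 1 AND 1 = 1
w5 = w4 NOR q = 1 NOR 1 = 0
w6 = w5 OR w1 = 0 OR 1 = 1
w7 = u NAND w6 = 1 NAND 1 = 0
So w7 = 0 as required.

p=1, q=1, r=0, s=0, t=0, u=1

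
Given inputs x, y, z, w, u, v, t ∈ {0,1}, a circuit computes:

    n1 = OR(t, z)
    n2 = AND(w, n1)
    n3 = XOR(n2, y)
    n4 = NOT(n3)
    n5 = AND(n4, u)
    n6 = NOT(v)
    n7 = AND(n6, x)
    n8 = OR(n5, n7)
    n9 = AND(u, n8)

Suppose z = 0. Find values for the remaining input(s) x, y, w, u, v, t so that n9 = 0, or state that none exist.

x=0, y=1, w=0, u=1, v=0, t=1

n9 = AND(u, n8) must be 0, so at least one of u, n8 is 0.
Check with z = 0 and x=0, y=1, w=0, u=1, v=0, t=1:
n1 = OR(t, z) = OR(1, 0) = 1
n2 = AND(w, n1) = AND(0, 1) = 0
n3 = XOR(n2, y) = XOR(0, 1) = 1
n4 = NOT(n3) = NOT 1 = 0
n5 = AND(n4, u) = AND(0, 1) = 0
n6 = NOT(v) = NOT 0 = 1
n7 = AND(n6, x) = AND(1, 0) = 0
n8 = OR(n5, n7) = OR(0, 0) = 0
n9 = AND(u, n8) = AND(1, 0) = 0
So n9 = 0.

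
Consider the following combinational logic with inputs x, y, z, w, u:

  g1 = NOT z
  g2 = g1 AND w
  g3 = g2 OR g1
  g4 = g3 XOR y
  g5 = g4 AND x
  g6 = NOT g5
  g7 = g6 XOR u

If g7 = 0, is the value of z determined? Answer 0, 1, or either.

Both values of z occur among assignments with g7 = 0:
  z=0: x=0, y=0, z=0, w=0, u=1
  z=1: x=0, y=0, z=1, w=0, u=1

either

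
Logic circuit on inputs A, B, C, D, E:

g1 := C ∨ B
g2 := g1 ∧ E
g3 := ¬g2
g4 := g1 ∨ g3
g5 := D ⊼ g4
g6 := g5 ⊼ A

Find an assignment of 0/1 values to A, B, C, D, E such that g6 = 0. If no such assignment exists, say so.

g6 = g5 ⊼ A must be 0, so both g5 = 1 and A = 1.
g5 = D ⊼ g4 must be 1, so at least one of D, g4 is 0.
Check with A=1, B=1, C=1, D=0, E=0:
g1 = C ∨ B = 1 ∨ 1 = 1
g2 = g1 ∧ E = 1 ∧ 0 = 0
g3 = ¬g2 = ¬0 = 1
g4 = g1 ∨ g3 = 1 ∨ 1 = 1
g5 = D ⊼ g4 = 0 ⊼ 1 = 1
g6 = g5 ⊼ A = 1 ⊼ 1 = 0
So g6 = 0 as required.

A=1, B=1, C=1, D=0, E=0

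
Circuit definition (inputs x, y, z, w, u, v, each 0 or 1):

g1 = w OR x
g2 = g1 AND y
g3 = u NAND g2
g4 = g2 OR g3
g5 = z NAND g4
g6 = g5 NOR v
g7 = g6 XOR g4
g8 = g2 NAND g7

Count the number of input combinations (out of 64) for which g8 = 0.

18

g8 = g2 NAND g7 must be 0, so both g2 = 1 and g7 = 1.
g2 = g1 AND y must be 1, so both g1 = 1 and y = 1.
Enumerating the 64 input combinations, 18 give g8 = 0 and 46 give g8 = 1.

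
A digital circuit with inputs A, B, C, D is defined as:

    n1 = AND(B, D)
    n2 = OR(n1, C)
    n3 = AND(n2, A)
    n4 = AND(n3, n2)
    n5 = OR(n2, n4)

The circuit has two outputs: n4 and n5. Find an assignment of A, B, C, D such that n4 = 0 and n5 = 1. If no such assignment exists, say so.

A=0, B=0, C=1, D=1

Check with A=0, B=0, C=1, D=1:
n1 = AND(B, D) = AND(0, 1) = 0
n2 = OR(n1, C) = OR(0, 1) = 1
n3 = AND(n2, A) = AND(1, 0) = 0
n4 = AND(n3, n2) = AND(0, 1) = 0
n5 = OR(n2, n4) = OR(1, 0) = 1
So n4 = 0 and n5 = 1.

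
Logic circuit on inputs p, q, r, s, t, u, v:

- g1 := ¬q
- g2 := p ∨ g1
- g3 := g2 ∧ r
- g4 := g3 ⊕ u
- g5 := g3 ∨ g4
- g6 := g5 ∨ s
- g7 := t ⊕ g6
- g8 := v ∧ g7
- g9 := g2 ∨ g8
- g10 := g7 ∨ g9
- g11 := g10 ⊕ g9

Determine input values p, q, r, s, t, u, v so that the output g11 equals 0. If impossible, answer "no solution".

Check with p=0, q=1, r=0, s=0, t=0, u=1, v=1:
g1 = ¬q = ¬1 = 0
g2 = p ∨ g1 = 0 ∨ 0 = 0
g3 = g2 ∧ r = 0 ∧ 0 = 0
g4 = g3 ⊕ u = 0 ⊕ 1 = 1
g5 = g3 ∨ g4 = 0 ∨ 1 = 1
g6 = g5 ∨ s = 1 ∨ 0 = 1
g7 = t ⊕ g6 = 0 ⊕ 1 = 1
g8 = v ∧ g7 = 1 ∧ 1 = 1
g9 = g2 ∨ g8 = 0 ∨ 1 = 1
g10 = g7 ∨ g9 = 1 ∨ 1 = 1
g11 = g10 ⊕ g9 = 1 ⊕ 1 = 0
So g11 = 0 as required.

p=0, q=1, r=0, s=0, t=0, u=1, v=1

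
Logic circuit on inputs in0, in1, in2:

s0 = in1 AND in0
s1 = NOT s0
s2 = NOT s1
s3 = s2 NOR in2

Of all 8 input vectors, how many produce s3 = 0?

s3 = s2 NOR in2 must be 0, so at least one of s2, in2 is 1.
Enumerating the 8 input combinations, 5 give s3 = 0 and 3 give s3 = 1.

5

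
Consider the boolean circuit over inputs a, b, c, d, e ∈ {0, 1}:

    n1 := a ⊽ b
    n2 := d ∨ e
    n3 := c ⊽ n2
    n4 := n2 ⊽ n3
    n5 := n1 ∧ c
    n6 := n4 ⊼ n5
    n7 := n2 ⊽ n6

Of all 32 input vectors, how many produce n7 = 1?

1

n7 = n2 ⊽ n6 must be 1, so both n2 = 0 and n6 = 0.
n2 = d ∨ e must be 0, so both d = 0 and e = 0.
n6 = n4 ⊼ n5 must be 0, so both n4 = 1 and n5 = 1.
Satisfying assignments:
  a=0, b=0, c=1, d=0, e=0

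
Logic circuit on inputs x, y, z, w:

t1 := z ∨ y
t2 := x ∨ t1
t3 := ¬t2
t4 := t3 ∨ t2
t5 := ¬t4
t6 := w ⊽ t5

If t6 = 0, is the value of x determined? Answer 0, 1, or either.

either

Both values of x occur among assignments with t6 = 0:
  x=0: x=0, y=0, z=0, w=1
  x=1: x=1, y=0, z=0, w=1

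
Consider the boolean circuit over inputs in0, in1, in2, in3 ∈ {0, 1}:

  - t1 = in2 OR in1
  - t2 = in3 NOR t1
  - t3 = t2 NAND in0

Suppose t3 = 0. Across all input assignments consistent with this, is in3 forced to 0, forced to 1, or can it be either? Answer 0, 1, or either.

0

t3 = t2 NAND in0 must be 0, so both t2 = 1 and in0 = 1.
t2 = in3 NOR t1 must be 1, so both in3 = 0 and t1 = 0.
Every assignment with t3 = 0 has in3 = 0; there are 1 such assignment(s).
  in0=1, in1=0, in2=0, in3=0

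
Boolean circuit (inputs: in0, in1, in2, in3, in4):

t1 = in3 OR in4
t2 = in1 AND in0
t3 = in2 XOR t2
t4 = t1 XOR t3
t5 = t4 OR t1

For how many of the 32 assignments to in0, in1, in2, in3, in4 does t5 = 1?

t5 = t4 OR t1 must be 1, so at least one of t4, t1 is 1.
Enumerating the 32 input combinations, 28 give t5 = 1 and 4 give t5 = 0.

28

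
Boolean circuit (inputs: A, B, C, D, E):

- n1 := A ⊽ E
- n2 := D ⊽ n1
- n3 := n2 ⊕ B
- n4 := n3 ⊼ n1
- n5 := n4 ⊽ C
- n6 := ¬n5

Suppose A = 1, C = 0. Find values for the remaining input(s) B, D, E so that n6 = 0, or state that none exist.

no solution exists

With A = 1, C = 0 fixed, none of the 8 settings of B, D, E give n6 = 0.
For example, with B=0, D=1, E=1:
n1 = A ⊽ E = 1 ⊽ 1 = 0
n2 = D ⊽ n1 = 1 ⊽ 0 = 0
n3 = n2 ⊕ B = 0 ⊕ 0 = 0
n4 = n3 ⊼ n1 = 0 ⊼ 0 = 1
n5 = n4 ⊽ C = 1 ⊽ 0 = 0
n6 = ¬n5 = ¬0 = 1
giving n6 = 1 ≠ 0.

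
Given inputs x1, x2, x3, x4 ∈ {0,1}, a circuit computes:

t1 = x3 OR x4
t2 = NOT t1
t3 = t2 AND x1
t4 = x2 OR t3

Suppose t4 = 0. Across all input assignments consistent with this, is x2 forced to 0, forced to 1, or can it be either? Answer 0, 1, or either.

0

t4 = x2 OR t3 must be 0, so both x2 = 0 and t3 = 0.
t3 = t2 AND x1 must be 0, so at least one of t2, x1 is 0.
Every assignment with t4 = 0 has x2 = 0; there are 7 such assignment(s).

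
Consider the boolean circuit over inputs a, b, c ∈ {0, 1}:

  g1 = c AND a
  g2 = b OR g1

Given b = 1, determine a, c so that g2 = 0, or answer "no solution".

With b = 1 fixed, none of the 4 settings of a, c give g2 = 0.
For example, with a=1, c=0:
g1 = c AND a = 0 AND 1 = 0
g2 = b OR g1 = 1 OR 0 = 1
giving g2 = 1 ≠ 0.

no solution exists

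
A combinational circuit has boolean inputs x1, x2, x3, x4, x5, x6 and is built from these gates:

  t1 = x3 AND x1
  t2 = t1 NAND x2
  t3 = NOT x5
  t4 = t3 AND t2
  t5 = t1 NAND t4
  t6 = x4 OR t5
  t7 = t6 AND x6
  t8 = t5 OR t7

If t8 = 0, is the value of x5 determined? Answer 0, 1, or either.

0

t8 = t5 OR t7 must be 0, so both t5 = 0 and t7 = 0.
Every assignment with t8 = 0 has x5 = 0; there are 3 such assignment(s).
  x1=1, x2=0, x3=1, x4=0, x5=0, x6=0
  x1=1, x2=0, x3=1, x4=0, x5=0, x6=1
  x1=1, x2=0, x3=1, x4=1, x5=0, x6=0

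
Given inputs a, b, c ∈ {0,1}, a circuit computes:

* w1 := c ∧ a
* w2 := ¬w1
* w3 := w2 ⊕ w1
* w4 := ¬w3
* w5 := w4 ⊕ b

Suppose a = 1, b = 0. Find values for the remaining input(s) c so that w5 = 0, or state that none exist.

w5 = w4 ⊕ b must be 0, so w4 and b are equal.
Check with a = 1, b = 0 and c=0:
w1 = c ∧ a = 0 ∧ 1 = 0
w2 = ¬w1 = ¬0 = 1
w3 = w2 ⊕ w1 = 1 ⊕ 0 = 1
w4 = ¬w3 = ¬1 = 0
w5 = w4 ⊕ b = 0 ⊕ 0 = 0
So w5 = 0.

c=0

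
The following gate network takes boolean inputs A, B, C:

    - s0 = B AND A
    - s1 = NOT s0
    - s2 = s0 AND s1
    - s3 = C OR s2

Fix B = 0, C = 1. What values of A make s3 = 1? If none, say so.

Check with B = 0, C = 1 and A=0:
s0 = B AND A = 0 AND 0 = 0
s1 = NOT s0 = NOT 0 = 1
s2 = s0 AND s1 = 0 AND 1 = 0
s3 = C OR s2 = 1 OR 0 = 1
So s3 = 1.

A=0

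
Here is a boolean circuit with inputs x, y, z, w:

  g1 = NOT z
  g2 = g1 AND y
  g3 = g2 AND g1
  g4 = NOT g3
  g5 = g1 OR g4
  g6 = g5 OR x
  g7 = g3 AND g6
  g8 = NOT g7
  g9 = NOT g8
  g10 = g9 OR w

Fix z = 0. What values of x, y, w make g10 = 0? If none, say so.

g10 = g9 OR w must be 0, so both g9 = 0 and w = 0.
Check with z = 0 and x=1, y=0, w=0:
g1 = NOT z = NOT 0 = 1
g2 = g1 AND y = 1 AND 0 = 0
g3 = g2 AND g1 = 0 AND 1 = 0
g4 = NOT g3 = NOT 0 = 1
g5 = g1 OR g4 = 1 OR 1 = 1
g6 = g5 OR x = 1 OR 1 = 1
g7 = g3 AND g6 = 0 AND 1 = 0
g8 = NOT g7 = NOT 0 = 1
g9 = NOT g8 = NOT 1 = 0
g10 = g9 OR w = 0 OR 0 = 0
So g10 = 0.

x=1 y=0 w=0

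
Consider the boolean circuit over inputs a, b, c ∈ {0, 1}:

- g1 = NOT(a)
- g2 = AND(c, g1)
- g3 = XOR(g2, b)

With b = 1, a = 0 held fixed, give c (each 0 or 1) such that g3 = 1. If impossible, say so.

g3 = XOR(g2, b) must be 1, so g2 and b differ.
Check with b = 1, a = 0 and c=0:
g1 = NOT(a) = NOT 0 = 1
g2 = AND(c, g1) = AND(0, 1) = 0
g3 = XOR(g2, b) = XOR(0, 1) = 1
So g3 = 1.

c=0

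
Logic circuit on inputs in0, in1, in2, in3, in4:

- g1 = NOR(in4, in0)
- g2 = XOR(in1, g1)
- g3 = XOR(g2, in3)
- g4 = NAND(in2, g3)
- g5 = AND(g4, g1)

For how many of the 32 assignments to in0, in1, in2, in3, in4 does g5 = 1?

g5 = AND(g4, g1) must be 1, so both g4 = 1 and g1 = 1.
Enumerating the 32 input combinations, 6 give g5 = 1 and 26 give g5 = 0.

6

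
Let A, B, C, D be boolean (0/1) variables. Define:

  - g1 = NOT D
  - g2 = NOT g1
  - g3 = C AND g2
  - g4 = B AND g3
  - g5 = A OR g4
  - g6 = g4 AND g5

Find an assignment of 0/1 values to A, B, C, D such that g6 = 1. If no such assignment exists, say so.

A=0, B=1, C=1, D=1

g6 = g4 AND g5 must be 1, so both g4 = 1 and g5 = 1.
g4 = B AND g3 must be 1, so both B = 1 and g3 = 1.
g5 = A OR g4 must be 1, so at least one of A, g4 is 1.
Check with A=0, B=1, C=1, D=1:
g1 = NOT D = NOT 1 = 0
g2 = NOT g1 = NOT 0 = 1
g3 = C AND g2 = 1 AND 1 = 1
g4 = B AND g3 = 1 AND 1 = 1
g5 = A OR g4 = 0 OR 1 = 1
g6 = g4 AND g5 = 1 AND 1 = 1
So g6 = 1 as required.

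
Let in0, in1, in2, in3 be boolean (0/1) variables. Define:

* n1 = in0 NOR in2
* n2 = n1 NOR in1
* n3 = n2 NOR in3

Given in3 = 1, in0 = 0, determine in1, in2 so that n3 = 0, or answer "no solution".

in1=1 in2=1

n3 = n2 NOR in3 must be 0, so at least one of n2, in3 is 1.
Check with in3 = 1, in0 = 0 and in1=1, in2=1:
n1 = in0 NOR in2 = 0 NOR 1 = 0
n2 = n1 NOR in1 = 0 NOR 1 = 0
n3 = n2 NOR in3 = 0 NOR 1 = 0
So n3 = 0.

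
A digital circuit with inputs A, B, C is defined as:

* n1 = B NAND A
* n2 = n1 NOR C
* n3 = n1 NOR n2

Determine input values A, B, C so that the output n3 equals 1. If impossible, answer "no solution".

Check with A=1, B=1, C=1:
n1 = B NAND A = 1 NAND 1 = 0
n2 = n1 NOR C = 0 NOR 1 = 0
n3 = n1 NOR n2 = 0 NOR 0 = 1
So n3 = 1 as required.

A=1, B=1, C=1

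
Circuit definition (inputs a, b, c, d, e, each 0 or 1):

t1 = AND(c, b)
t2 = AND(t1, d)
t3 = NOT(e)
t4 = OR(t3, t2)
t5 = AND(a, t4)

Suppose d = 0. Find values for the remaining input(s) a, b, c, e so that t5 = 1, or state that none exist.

a=1 b=1 c=1 e=0

Check with d = 0 and a=1, b=1, c=1, e=0:
t1 = AND(c, b) = AND(1, 1) = 1
t2 = AND(t1, d) = AND(1, 0) = 0
t3 = NOT(e) = NOT 0 = 1
t4 = OR(t3, t2) = OR(1, 0) = 1
t5 = AND(a, t4) = AND(1, 1) = 1
So t5 = 1.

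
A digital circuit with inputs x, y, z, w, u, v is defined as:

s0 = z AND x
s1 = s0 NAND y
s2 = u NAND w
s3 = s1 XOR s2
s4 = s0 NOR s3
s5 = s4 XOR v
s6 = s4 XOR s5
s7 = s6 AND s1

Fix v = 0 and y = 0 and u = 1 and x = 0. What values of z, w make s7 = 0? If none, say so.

z=1 w=1

s7 = s6 AND s1 must be 0, so at least one of s6, s1 is 0.
Check with v = 0 and y = 0 and u = 1 and x = 0 and z=1, w=1:
s0 = z AND x = 1 AND 0 = 0
s1 = s0 NAND y = 0 NAND 0 = 1
s2 = u NAND w = 1 NAND 1 = 0
s3 = s1 XOR s2 = 1 XOR 0 = 1
s4 = s0 NOR s3 = 0 NOR 1 = 0
s5 = s4 XOR v = 0 XOR 0 = 0
s6 = s4 XOR s5 = 0 XOR 0 = 0
s7 = s6 AND s1 = 0 AND 1 = 0
So s7 = 0.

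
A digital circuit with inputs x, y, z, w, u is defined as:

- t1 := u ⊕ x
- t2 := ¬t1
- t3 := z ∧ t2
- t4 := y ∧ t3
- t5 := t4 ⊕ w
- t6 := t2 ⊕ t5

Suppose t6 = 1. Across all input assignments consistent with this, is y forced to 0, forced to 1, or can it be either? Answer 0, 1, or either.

Both values of y occur among assignments with t6 = 1:
  y=0: x=0, y=0, z=0, w=0, u=0
  y=1: x=0, y=1, z=0, w=0, u=0

either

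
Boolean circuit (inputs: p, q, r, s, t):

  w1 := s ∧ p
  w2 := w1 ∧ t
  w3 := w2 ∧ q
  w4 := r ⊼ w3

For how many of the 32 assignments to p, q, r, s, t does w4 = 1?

31

w4 = r ⊼ w3 must be 1, so at least one of r, w3 is 0.
Enumerating the 32 input combinations, 31 give w4 = 1 and 1 give w4 = 0.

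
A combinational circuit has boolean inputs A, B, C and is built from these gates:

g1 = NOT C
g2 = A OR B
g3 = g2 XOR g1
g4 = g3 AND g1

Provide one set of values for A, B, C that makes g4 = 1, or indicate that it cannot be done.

A=0 B=0 C=0

g4 = g3 AND g1 must be 1, so both g3 = 1 and g1 = 1.
g3 = g2 XOR g1 must be 1, so g2 and g1 differ.
g1 = NOT C must be 1, so C = 0.
Check with A=0 B=0 C=0:
g1 = NOT C = NOT 0 = 1
g2 = A OR B = 0 OR 0 = 0
g3 = g2 XOR g1 = 0 XOR 1 = 1
g4 = g3 AND g1 = 1 AND 1 = 1
So g4 = 1 as required.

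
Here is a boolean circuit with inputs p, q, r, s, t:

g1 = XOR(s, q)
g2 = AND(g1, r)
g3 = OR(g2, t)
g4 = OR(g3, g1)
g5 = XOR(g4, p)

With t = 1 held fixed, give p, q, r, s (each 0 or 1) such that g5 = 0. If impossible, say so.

p=1 q=0 r=1 s=0

Check with t = 1 and p=1, q=0, r=1, s=0:
g1 = XOR(s, q) = XOR(0, 0) = 0
g2 = AND(g1, r) = AND(0, 1) = 0
g3 = OR(g2, t) = OR(0, 1) = 1
g4 = OR(g3, g1) = OR(1, 0) = 1
g5 = XOR(g4, p) = XOR(1, 1) = 0
So g5 = 0.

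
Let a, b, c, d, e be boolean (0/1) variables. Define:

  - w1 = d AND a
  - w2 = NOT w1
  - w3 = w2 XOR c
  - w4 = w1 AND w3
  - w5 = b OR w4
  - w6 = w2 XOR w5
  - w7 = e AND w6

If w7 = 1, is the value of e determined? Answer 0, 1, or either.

w7 = e AND w6 must be 1, so both e = 1 and w6 = 1.
w6 = w2 XOR w5 must be 1, so w2 and w5 differ.
Every assignment with w7 = 1 has e = 1; there are 9 such assignment(s).

1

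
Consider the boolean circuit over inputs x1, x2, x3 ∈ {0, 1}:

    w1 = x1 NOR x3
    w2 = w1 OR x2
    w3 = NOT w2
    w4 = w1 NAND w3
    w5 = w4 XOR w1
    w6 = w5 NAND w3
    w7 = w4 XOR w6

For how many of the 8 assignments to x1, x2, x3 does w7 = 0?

w7 = w4 XOR w6 must be 0, so w4 and w6 are equal.
Satisfying assignments:
  x1=0, x2=0, x3=0
  x1=0, x2=1, x3=0
  x1=0, x2=1, x3=1
  x1=1, x2=1, x3=0
  x1=1, x2=1, x3=1

5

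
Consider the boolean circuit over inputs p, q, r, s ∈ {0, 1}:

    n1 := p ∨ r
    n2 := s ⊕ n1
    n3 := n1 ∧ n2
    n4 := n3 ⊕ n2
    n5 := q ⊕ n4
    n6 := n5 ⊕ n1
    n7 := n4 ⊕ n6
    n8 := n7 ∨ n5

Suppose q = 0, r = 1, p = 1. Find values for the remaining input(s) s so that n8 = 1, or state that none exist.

s=0

Check with q = 0, r = 1, p = 1 and s=0:
n1 = p ∨ r = 1 ∨ 1 = 1
n2 = s ⊕ n1 = 0 ⊕ 1 = 1
n3 = n1 ∧ n2 = 1 ∧ 1 = 1
n4 = n3 ⊕ n2 = 1 ⊕ 1 = 0
n5 = q ⊕ n4 = 0 ⊕ 0 = 0
n6 = n5 ⊕ n1 = 0 ⊕ 1 = 1
n7 = n4 ⊕ n6 = 0 ⊕ 1 = 1
n8 = n7 ∨ n5 = 1 ∨ 0 = 1
So n8 = 1.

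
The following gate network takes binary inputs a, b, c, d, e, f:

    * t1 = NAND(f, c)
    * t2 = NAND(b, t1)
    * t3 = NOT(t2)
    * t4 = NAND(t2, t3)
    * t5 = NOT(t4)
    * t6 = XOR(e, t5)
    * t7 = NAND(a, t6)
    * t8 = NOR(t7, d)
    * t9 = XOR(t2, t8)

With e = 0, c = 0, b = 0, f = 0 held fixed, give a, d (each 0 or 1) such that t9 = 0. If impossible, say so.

With e = 0, c = 0, b = 0, f = 0 fixed, none of the 4 settings of a, d give t9 = 0.
For example, with a=1, d=0:
t1 = NAND(f, c) = NAND(0, 0) = 1
t2 = NAND(b, t1) = NAND(0, 1) = 1
t3 = NOT(t2) = NOT 1 = 0
t4 = NAND(t2, t3) = NAND(1, 0) = 1
t5 = NOT(t4) = NOT 1 = 0
t6 = XOR(e, t5) = XOR(0, 0) = 0
t7 = NAND(a, t6) = NAND(1, 0) = 1
t8 = NOR(t7, d) = NOR(1, 0) = 0
t9 = XOR(t2, t8) = XOR(1, 0) = 1
giving t9 = 1 ≠ 0.

no solution exists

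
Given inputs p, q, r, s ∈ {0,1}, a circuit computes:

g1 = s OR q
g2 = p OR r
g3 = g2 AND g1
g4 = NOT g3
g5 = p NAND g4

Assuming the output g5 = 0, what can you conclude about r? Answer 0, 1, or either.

Both values of r occur among assignments with g5 = 0:
  r=0: p=1, q=0, r=0, s=0
  r=1: p=1, q=0, r=1, s=0

either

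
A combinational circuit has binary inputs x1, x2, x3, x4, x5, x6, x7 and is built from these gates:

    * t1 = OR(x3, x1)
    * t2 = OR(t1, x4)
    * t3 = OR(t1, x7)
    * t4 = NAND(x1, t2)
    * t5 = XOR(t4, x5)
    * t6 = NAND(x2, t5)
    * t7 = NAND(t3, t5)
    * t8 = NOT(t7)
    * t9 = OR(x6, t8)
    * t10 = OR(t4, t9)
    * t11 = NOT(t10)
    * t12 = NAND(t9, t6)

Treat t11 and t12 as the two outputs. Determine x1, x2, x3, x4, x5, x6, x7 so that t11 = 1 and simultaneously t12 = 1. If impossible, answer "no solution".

Check with x1=1, x2=1, x3=1, x4=0, x5=0, x6=0, x7=1:
t1 = OR(x3, x1) = OR(1, 1) = 1
t2 = OR(t1, x4) = OR(1, 0) = 1
t3 = OR(t1, x7) = OR(1, 1) = 1
t4 = NAND(x1, t2) = NAND(1, 1) = 0
t5 = XOR(t4, x5) = XOR(0, 0) = 0
t6 = NAND(x2, t5) = NAND(1, 0) = 1
t7 = NAND(t3, t5) = NAND(1, 0) = 1
t8 = NOT(t7) = NOT 1 = 0
t9 = OR(x6, t8) = OR(0, 0) = 0
t10 = OR(t4, t9) = OR(0, 0) = 0
t11 = NOT(t10) = NOT 0 = 1
t12 = NAND(t9, t6) = NAND(0, 1) = 1
So t11 = 1 and t12 = 1.

x1=1, x2=1, x3=1, x4=0, x5=0, x6=0, x7=1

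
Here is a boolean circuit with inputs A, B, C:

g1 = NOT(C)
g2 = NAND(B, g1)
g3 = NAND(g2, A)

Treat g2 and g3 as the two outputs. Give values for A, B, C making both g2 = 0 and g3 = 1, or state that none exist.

A=0 B=1 C=0

Check with A=0 B=1 C=0:
g1 = NOT(C) = NOT 0 = 1
g2 = NAND(B, g1) = NAND(1, 1) = 0
g3 = NAND(g2, A) = NAND(0, 0) = 1
So g2 = 0 and g3 = 1.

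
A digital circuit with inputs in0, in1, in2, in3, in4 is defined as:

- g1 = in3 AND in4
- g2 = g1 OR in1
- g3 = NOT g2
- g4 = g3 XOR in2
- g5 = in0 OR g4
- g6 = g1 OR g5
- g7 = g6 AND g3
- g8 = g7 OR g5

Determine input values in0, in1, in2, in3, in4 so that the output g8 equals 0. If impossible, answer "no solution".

g8 = g7 OR g5 must be 0, so both g7 = 0 and g5 = 0.
Check with in0=0, in1=0, in2=1, in3=0, in4=1:
g1 = in3 AND in4 = 0 AND 1 = 0
g2 = g1 OR in1 = 0 OR 0 = 0
g3 = NOT g2 = NOT 0 = 1
g4 = g3 XOR in2 = 1 XOR 1 = 0
g5 = in0 OR g4 = 0 OR 0 = 0
g6 = g1 OR g5 = 0 OR 0 = 0
g7 = g6 AND g3 = 0 AND 1 = 0
g8 = g7 OR g5 = 0 OR 0 = 0
So g8 = 0 as required.

in0=0, in1=0, in2=1, in3=0, in4=1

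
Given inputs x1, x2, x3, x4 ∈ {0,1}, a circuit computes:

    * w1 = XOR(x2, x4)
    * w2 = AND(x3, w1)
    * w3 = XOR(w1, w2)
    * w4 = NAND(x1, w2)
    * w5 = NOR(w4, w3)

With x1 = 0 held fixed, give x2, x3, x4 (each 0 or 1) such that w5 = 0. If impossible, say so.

x2=0, x3=0, x4=1

w5 = NOR(w4, w3) must be 0, so at least one of w4, w3 is 1.
Check with x1 = 0 and x2=0, x3=0, x4=1:
w1 = XOR(x2, x4) = XOR(0, 1) = 1
w2 = AND(x3, w1) = AND(0, 1) = 0
w3 = XOR(w1, w2) = XOR(1, 0) = 1
w4 = NAND(x1, w2) = NAND(0, 0) = 1
w5 = NOR(w4, w3) = NOR(1, 1) = 0
So w5 = 0.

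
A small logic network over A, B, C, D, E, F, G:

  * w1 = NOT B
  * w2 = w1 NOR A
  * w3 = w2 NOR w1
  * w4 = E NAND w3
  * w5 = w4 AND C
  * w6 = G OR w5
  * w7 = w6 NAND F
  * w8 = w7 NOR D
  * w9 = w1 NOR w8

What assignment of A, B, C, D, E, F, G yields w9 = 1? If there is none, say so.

w9 = w1 NOR w8 must be 1, so both w1 = 0 and w8 = 0.
Check with A=1, B=1, C=1, D=1, E=1, F=1, G=1:
w1 = NOT B = NOT 1 = 0
w2 = w1 NOR A = 0 NOR 1 = 0
w3 = w2 NOR w1 = 0 NOR 0 = 1
w4 = E NAND w3 = 1 NAND 1 = 0
w5 = w4 AND C = 0 AND 1 = 0
w6 = G OR w5 = 1 OR 0 = 1
w7 = w6 NAND F = 1 NAND 1 = 0
w8 = w7 NOR D = 0 NOR 1 = 0
w9 = w1 NOR w8 = 0 NOR 0 = 1
So w9 = 1 as required.

A=1, B=1, C=1, D=1, E=1, F=1, G=1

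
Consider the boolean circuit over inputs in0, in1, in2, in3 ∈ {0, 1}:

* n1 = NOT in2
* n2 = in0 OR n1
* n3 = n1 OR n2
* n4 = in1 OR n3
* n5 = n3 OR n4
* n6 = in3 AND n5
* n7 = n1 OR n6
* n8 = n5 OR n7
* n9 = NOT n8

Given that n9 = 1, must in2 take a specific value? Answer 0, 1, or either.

1

n9 = NOT n8 must be 1, so n8 = 0.
Every assignment with n9 = 1 has in2 = 1; there are 2 such assignment(s).
  in0=0, in1=0, in2=1, in3=0
  in0=0, in1=0, in2=1, in3=1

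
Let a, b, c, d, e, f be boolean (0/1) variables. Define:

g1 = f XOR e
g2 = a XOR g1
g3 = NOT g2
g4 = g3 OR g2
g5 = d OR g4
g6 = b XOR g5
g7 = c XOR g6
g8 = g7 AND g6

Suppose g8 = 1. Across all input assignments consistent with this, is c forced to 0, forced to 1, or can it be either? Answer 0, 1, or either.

g8 = g7 AND g6 must be 1, so both g7 = 1 and g6 = 1.
g7 = c XOR g6 must be 1, so c and g6 differ.
g6 = b XOR g5 must be 1, so b and g5 differ.
Every assignment with g8 = 1 has c = 0; there are 16 such assignment(s).

0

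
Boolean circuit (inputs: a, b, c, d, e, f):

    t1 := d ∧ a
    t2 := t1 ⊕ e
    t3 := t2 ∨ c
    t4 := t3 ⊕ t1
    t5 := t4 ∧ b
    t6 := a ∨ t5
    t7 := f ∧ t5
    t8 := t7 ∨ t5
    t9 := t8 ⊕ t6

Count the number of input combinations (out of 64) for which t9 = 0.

t9 = t8 ⊕ t6 must be 0, so t8 and t6 are equal.
Enumerating the 64 input combinations, 40 give t9 = 0 and 24 give t9 = 1.

40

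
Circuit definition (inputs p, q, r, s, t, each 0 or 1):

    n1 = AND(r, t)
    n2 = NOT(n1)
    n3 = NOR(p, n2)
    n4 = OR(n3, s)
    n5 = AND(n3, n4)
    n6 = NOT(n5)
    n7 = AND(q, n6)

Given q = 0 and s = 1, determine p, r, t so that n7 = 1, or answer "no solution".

no solution exists

With q = 0 and s = 1 fixed, none of the 8 settings of p, r, t give n7 = 1.
For example, with p=1, r=1, t=0:
n1 = AND(r, t) = AND(1, 0) = 0
n2 = NOT(n1) = NOT 0 = 1
n3 = NOR(p, n2) = NOR(1, 1) = 0
n4 = OR(n3, s) = OR(0, 1) = 1
n5 = AND(n3, n4) = AND(0, 1) = 0
n6 = NOT(n5) = NOT 0 = 1
n7 = AND(q, n6) = AND(0, 1) = 0
giving n7 = 0 ≠ 1.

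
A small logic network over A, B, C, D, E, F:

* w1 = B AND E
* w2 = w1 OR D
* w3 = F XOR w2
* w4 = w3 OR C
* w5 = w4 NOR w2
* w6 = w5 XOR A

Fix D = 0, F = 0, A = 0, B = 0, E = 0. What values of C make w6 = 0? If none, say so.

C=1

Check with D = 0, F = 0, A = 0, B = 0, E = 0 and C=1:
w1 = B AND E = 0 AND 0 = 0
w2 = w1 OR D = 0 OR 0 = 0
w3 = F XOR w2 = 0 XOR 0 = 0
w4 = w3 OR C = 0 OR 1 = 1
w5 = w4 NOR w2 = 1 NOR 0 = 0
w6 = w5 XOR A = 0 XOR 0 = 0
So w6 = 0.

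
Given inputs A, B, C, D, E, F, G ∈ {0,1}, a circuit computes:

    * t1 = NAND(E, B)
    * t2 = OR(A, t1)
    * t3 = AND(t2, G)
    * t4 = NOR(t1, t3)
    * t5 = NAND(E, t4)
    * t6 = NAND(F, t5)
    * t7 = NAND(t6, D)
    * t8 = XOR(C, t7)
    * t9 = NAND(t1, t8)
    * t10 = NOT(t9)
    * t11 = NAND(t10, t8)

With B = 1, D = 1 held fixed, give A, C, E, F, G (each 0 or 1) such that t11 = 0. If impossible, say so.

A=1 C=1 E=0 F=0 G=0

t11 = NAND(t10, t8) must be 0, so both t10 = 1 and t8 = 1.
t10 = NOT(t9) must be 1, so t9 = 0.
Check with B = 1, D = 1 and A=1, C=1, E=0, F=0, G=0:
t1 = NAND(E, B) = NAND(0, 1) = 1
t2 = OR(A, t1) = OR(1, 1) = 1
t3 = AND(t2, G) = AND(1, 0) = 0
t4 = NOR(t1, t3) = NOR(1, 0) = 0
t5 = NAND(E, t4) = NAND(0, 0) = 1
t6 = NAND(F, t5) = NAND(0, 1) = 1
t7 = NAND(t6, D) = NAND(1, 1) = 0
t8 = XOR(C, t7) = XOR(1, 0) = 1
t9 = NAND(t1, t8) = NAND(1, 1) = 0
t10 = NOT(t9) = NOT 0 = 1
t11 = NAND(t10, t8) = NAND(1, 1) = 0
So t11 = 0.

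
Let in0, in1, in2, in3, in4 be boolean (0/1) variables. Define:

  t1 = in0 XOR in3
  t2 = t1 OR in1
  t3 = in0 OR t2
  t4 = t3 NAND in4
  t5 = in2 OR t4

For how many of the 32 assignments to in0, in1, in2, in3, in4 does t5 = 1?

t5 = in2 OR t4 must be 1, so at least one of in2, t4 is 1.
Enumerating the 32 input combinations, 25 give t5 = 1 and 7 give t5 = 0.

25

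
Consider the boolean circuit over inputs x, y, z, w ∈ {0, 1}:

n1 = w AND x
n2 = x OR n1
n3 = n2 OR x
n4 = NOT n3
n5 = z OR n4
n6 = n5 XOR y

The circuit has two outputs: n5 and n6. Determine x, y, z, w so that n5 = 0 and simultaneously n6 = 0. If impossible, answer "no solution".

Check with x=1, y=0, z=0, w=0:
n1 = w AND x = 0 AND 1 = 0
n2 = x OR n1 = 1 OR 0 = 1
n3 = n2 OR x = 1 OR 1 = 1
n4 = NOT n3 = NOT 1 = 0
n5 = z OR n4 = 0 OR 0 = 0
n6 = n5 XOR y = 0 XOR 0 = 0
So n5 = 0 and n6 = 0.

x=1, y=0, z=0, w=0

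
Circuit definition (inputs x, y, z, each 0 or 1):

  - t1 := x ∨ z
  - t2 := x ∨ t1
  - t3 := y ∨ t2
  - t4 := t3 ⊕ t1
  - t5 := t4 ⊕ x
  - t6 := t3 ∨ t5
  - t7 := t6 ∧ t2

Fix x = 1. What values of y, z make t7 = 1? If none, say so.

y=0 z=1

Check with x = 1 and y=0, z=1:
t1 = x ∨ z = 1 ∨ 1 = 1
t2 = x ∨ t1 = 1 ∨ 1 = 1
t3 = y ∨ t2 = 0 ∨ 1 = 1
t4 = t3 ⊕ t1 = 1 ⊕ 1 = 0
t5 = t4 ⊕ x = 0 ⊕ 1 = 1
t6 = t3 ∨ t5 = 1 ∨ 1 = 1
t7 = t6 ∧ t2 = 1 ∧ 1 = 1
So t7 = 1.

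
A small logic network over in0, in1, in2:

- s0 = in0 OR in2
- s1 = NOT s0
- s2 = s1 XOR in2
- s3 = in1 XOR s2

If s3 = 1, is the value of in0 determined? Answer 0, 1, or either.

either

Both values of in0 occur among assignments with s3 = 1:
  in0=0: in0=0, in1=0, in2=0
  in0=1: in0=1, in1=0, in2=1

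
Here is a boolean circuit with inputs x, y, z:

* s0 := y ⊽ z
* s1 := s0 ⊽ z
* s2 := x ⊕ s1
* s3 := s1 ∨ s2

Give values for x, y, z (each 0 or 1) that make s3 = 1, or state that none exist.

s3 = s1 ∨ s2 must be 1, so at least one of s1, s2 is 1.
Check with x=0, y=1, z=0:
s0 = y ⊽ z = 1 ⊽ 0 = 0
s1 = s0 ⊽ z = 0 ⊽ 0 = 1
s2 = x ⊕ s1 = 0 ⊕ 1 = 1
s3 = s1 ∨ s2 = 1 ∨ 1 = 1
So s3 = 1 as required.

x=0, y=1, z=0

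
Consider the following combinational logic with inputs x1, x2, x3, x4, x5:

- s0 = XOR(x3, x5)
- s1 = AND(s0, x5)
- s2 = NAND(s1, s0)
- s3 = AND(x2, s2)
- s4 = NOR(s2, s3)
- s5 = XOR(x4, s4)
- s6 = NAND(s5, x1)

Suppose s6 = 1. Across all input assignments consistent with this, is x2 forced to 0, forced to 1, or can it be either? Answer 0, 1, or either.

either

Both values of x2 occur among assignments with s6 = 1:
  x2=0: x1=0, x2=0, x3=0, x4=0, x5=0
  x2=1: x1=0, x2=1, x3=0, x4=0, x5=0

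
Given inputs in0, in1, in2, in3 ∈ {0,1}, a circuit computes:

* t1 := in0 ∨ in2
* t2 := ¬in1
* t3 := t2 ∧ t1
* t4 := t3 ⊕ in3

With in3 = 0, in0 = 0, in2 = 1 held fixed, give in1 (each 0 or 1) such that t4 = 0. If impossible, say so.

Check with in3 = 0, in0 = 0, in2 = 1 and in1=1:
t1 = in0 ∨ in2 = 0 ∨ 1 = 1
t2 = ¬in1 = ¬1 = 0
t3 = t2 ∧ t1 = 0 ∧ 1 = 0
t4 = t3 ⊕ in3 = 0 ⊕ 0 = 0
So t4 = 0.

in1=1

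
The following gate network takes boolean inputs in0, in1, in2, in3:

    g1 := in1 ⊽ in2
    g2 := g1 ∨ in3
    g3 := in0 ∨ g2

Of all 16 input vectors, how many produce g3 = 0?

3

g3 = in0 ∨ g2 must be 0, so both in0 = 0 and g2 = 0.
Satisfying assignments:
  in0=0, in1=0, in2=1, in3=0
  in0=0, in1=1, in2=0, in3=0
  in0=0, in1=1, in2=1, in3=0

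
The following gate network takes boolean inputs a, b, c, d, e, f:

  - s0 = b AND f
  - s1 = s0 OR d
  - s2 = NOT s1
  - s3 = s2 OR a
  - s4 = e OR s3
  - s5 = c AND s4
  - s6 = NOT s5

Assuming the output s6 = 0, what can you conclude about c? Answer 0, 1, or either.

1

s6 = NOT s5 must be 0, so s5 = 1.
Every assignment with s6 = 0 has c = 1; there are 27 such assignment(s).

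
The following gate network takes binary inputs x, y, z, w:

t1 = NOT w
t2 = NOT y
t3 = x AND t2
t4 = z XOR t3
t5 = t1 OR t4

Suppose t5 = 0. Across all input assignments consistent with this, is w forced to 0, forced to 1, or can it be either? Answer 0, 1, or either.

t5 = t1 OR t4 must be 0, so both t1 = 0 and t4 = 0.
Every assignment with t5 = 0 has w = 1; there are 4 such assignment(s).
  x=0, y=0, z=0, w=1
  x=0, y=1, z=0, w=1
  x=1, y=0, z=1, w=1
  x=1, y=1, z=0, w=1

1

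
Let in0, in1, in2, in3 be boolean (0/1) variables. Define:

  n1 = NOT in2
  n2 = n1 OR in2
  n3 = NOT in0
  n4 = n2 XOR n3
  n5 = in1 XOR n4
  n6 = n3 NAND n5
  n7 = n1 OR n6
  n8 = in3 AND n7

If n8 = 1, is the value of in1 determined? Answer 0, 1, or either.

Both values of in1 occur among assignments with n8 = 1:
  in1=0: in0=0, in1=0, in2=0, in3=1
  in1=1: in0=0, in1=1, in2=0, in3=1

either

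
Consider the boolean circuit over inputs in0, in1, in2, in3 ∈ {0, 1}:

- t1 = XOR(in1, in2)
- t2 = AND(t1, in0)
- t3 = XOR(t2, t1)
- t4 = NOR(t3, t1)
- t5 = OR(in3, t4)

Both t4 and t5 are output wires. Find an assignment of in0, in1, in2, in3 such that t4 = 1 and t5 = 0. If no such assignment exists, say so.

no solution exists

Across all 16 input combinations, none give both t4 = 1 and t5 = 0.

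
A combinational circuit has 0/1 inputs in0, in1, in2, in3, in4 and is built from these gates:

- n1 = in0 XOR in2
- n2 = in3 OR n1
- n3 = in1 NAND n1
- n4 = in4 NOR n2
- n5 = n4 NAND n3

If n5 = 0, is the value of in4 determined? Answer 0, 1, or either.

0

n5 = n4 NAND n3 must be 0, so both n4 = 1 and n3 = 1.
n4 = in4 NOR n2 must be 1, so both in4 = 0 and n2 = 0.
Every assignment with n5 = 0 has in4 = 0; there are 4 such assignment(s).
  in0=0, in1=0, in2=0, in3=0, in4=0
  in0=0, in1=1, in2=0, in3=0, in4=0
  in0=1, in1=0, in2=1, in3=0, in4=0
  in0=1, in1=1, in2=1, in3=0, in4=0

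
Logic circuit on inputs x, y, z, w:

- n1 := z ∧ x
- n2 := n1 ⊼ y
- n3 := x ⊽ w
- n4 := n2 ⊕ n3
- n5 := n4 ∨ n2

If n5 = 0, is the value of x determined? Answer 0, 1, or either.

1

n5 = n4 ∨ n2 must be 0, so both n4 = 0 and n2 = 0.
n4 = n2 ⊕ n3 must be 0, so n2 and n3 are equal.
n2 = n1 ⊼ y must be 0, so both n1 = 1 and y = 1.
Every assignment with n5 = 0 has x = 1; there are 2 such assignment(s).
  x=1, y=1, z=1, w=0
  x=1, y=1, z=1, w=1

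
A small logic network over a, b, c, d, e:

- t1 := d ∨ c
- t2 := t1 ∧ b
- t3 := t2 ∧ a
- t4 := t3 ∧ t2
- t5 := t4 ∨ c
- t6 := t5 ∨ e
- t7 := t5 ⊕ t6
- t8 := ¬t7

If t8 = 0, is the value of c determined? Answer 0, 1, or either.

t8 = ¬t7 must be 0, so t7 = 1.
t7 = t5 ⊕ t6 must be 1, so t5 and t6 differ.
Every assignment with t8 = 0 has c = 0; there are 7 such assignment(s).

0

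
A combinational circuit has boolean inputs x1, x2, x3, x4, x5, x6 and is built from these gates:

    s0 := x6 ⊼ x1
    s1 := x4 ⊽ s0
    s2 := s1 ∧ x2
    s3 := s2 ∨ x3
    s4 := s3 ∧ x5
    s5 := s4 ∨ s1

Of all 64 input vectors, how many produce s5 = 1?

22

s5 = s4 ∨ s1 must be 1, so at least one of s4, s1 is 1.
Enumerating the 64 input combinations, 22 give s5 = 1 and 42 give s5 = 0.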